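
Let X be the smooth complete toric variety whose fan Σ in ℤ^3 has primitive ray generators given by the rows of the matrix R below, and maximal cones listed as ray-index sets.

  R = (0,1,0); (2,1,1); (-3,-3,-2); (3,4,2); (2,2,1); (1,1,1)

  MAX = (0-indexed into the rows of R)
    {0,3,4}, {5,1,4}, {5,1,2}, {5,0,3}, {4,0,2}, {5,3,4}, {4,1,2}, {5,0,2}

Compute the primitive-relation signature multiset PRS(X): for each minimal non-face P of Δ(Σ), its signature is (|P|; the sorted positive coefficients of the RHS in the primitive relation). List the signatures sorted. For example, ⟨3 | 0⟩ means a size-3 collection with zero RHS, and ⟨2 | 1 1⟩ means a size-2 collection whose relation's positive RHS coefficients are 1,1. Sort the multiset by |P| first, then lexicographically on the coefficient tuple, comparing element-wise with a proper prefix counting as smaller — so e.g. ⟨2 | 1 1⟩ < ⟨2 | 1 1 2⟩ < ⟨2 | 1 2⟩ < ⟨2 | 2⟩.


5 minimal non-faces of Δ(Σ) (on 6 rays):

  P = {0,1}:  v_{0} + v_{1} = v_{4}  ⟹  sig = ⟨2 | 1⟩
  P = {2,3}:  v_{2} + v_{3} = v_{0}  ⟹  sig = ⟨2 | 1⟩
  P = {1,3}:  v_{1} + v_{3} = 2·v_{4} + v_{5}  ⟹  sig = ⟨2 | 1 2⟩
  P = {2,4,5}:  v_{2} + v_{4} + v_{5} = 0  ⟹  sig = ⟨3 | 0⟩
  P = {0,4,5}:  v_{0} + v_{4} + v_{5} = v_{3}  ⟹  sig = ⟨3 | 1⟩

Hence PRS(X_Σ) =
    ⟨2 | 1⟩
    ⟨2 | 1⟩
    ⟨2 | 1 2⟩
    ⟨3 | 0⟩
    ⟨3 | 1⟩


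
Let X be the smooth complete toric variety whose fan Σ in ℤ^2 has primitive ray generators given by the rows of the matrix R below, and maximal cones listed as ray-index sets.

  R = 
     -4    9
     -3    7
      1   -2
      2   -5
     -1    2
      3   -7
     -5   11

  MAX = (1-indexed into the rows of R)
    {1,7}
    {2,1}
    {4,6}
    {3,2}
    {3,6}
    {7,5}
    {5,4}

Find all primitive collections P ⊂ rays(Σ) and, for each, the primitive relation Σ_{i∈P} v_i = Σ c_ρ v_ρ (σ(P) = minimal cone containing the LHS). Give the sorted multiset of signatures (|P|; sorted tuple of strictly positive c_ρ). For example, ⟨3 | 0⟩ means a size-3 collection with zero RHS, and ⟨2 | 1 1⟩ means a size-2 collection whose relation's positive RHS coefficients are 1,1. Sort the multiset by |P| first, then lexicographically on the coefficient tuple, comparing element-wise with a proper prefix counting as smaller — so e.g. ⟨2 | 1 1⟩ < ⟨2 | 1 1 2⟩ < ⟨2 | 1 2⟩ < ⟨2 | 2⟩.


The 14 primitive collections of Σ (r=7, n=2):

  {2,6}:  v_{2} + v_{6} = 0  →  sig = ⟨2 | 0⟩
  {3,5}:  v_{3} + v_{5} = 0  →  sig = ⟨2 | 0⟩
  {1,3}:  v_{1} + v_{3} = v_{2}  →  sig = ⟨2 | 1⟩
  {1,5}:  v_{1} + v_{5} = v_{7}  →  sig = ⟨2 | 1⟩
  {1,6}:  v_{1} + v_{6} = v_{5}  →  sig = ⟨2 | 1⟩
  {2,4}:  v_{2} + v_{4} = v_{5}  →  sig = ⟨2 | 1⟩
  {2,5}:  v_{2} + v_{5} = v_{1}  →  sig = ⟨2 | 1⟩
  {3,4}:  v_{3} + v_{4} = v_{6}  →  sig = ⟨2 | 1⟩
  {3,7}:  v_{3} + v_{7} = v_{1}  →  sig = ⟨2 | 1⟩
  {5,6}:  v_{5} + v_{6} = v_{4}  →  sig = ⟨2 | 1⟩
  {1,4}:  v_{1} + v_{4} = 2·v_{5}  →  sig = ⟨2 | 2⟩
  {2,7}:  v_{2} + v_{7} = 2·v_{1}  →  sig = ⟨2 | 2⟩
  {6,7}:  v_{6} + v_{7} = 2·v_{5}  →  sig = ⟨2 | 2⟩
  {4,7}:  v_{4} + v_{7} = 3·v_{5}  →  sig = ⟨2 | 3⟩

Signatures (|P|; sorted positive RHS coefficients), sorted:
    |P|=2: 14 collections, coeffs (), (), (1), (1), (1), (1), (1), (1), (1), (1), (2), (2), (2), (3)


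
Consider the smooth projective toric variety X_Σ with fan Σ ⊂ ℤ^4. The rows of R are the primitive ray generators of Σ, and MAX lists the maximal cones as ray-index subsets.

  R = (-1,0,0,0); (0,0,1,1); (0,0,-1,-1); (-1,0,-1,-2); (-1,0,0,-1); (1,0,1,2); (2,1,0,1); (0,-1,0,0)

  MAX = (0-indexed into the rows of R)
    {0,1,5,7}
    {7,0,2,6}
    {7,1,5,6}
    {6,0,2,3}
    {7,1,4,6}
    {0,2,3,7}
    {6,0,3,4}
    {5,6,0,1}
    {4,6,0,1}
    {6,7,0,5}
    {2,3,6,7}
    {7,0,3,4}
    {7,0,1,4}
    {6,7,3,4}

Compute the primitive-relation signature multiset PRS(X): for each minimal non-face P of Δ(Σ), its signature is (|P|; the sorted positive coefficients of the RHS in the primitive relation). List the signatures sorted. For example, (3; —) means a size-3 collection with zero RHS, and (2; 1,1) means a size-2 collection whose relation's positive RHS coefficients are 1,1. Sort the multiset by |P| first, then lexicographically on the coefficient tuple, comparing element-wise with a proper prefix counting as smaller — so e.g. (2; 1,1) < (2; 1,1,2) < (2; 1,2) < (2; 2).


Primitive collections (9):

  P={1,2}:  v_{1} + v_{2} = 0  ⇒ sig = (2; —)
  P={3,5}:  v_{3} + v_{5} = 0  ⇒ sig = (2; —)
  P={1,3}:  v_{1} + v_{3} = v_{4}  ⇒ sig = (2; 1)
  P={2,4}:  v_{2} + v_{4} = v_{3}  ⇒ sig = (2; 1)
  P={4,5}:  v_{4} + v_{5} = v_{1}  ⇒ sig = (2; 1)
  P={2,5}:  v_{2} + v_{5} = v_{0} + v_{6} + v_{7}  ⇒ sig = (2; 1,1,1)
  P={0,4,6,7}:  v_{0} + v_{4} + v_{6} + v_{7} = 0  ⇒ sig = (4; —)
  P={0,1,6,7}:  v_{0} + v_{1} + v_{6} + v_{7} = v_{5}  ⇒ sig = (4; 1)
  P={0,3,6,7}:  v_{0} + v_{3} + v_{6} + v_{7} = v_{2}  ⇒ sig = (4; 1)

Signatures (|P|; sorted positive RHS coefficients), sorted:
[(2; —), (2; —), (2; 1), (2; 1), (2; 1), (2; 1,1,1), (4; —), (4; 1), (4; 1)]


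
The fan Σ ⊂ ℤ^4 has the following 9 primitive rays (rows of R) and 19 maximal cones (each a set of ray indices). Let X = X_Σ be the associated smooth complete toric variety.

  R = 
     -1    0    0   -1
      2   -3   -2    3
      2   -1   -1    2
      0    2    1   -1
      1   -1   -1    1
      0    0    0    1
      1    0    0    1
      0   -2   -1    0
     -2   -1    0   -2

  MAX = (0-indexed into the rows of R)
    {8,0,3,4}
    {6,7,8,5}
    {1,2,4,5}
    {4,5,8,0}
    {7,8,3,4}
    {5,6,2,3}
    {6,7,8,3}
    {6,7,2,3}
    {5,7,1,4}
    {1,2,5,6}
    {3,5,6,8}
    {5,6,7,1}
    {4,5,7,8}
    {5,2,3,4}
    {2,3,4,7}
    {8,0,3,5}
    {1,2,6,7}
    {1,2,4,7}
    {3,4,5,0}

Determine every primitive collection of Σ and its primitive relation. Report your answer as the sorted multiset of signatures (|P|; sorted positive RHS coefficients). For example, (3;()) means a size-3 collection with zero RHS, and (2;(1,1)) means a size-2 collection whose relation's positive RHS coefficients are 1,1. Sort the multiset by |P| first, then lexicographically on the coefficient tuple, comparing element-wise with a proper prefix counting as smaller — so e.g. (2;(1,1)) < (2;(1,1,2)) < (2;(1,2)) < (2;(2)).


11 minimal non-faces of Δ(Σ) (on 9 rays):

  P={0,6}:  v_{0} + v_{6} = 0  ⇒ sig = (2;())
  P={0,2}:  v_{0} + v_{2} = v_{4}  ⇒ sig = (2;(1))
  P={1,3}:  v_{1} + v_{3} = v_{2}  ⇒ sig = (2;(1))
  P={2,8}:  v_{2} + v_{8} = v_{7}  ⇒ sig = (2;(1))
  P={4,6}:  v_{4} + v_{6} = v_{2}  ⇒ sig = (2;(1))
  P={0,7}:  v_{0} + v_{7} = v_{4} + v_{8}  ⇒ sig = (2;(1,1))
  P={0,1}:  v_{0} + v_{1} = v_{4} + v_{5} + v_{7}  ⇒ sig = (2;(1,1,1))
  P={1,8}:  v_{1} + v_{8} = v_{5} + 2·v_{7}  ⇒ sig = (2;(1,2))
  P={3,5,7}:  v_{3} + v_{5} + v_{7} = 0  ⇒ sig = (3;())
  P={2,5,7}:  v_{2} + v_{5} + v_{7} = v_{1}  ⇒ sig = (3;(1))
  P={3,4,5,8}:  v_{3} + v_{4} + v_{5} + v_{8} = v_{0}  ⇒ sig = (4;(1))

Hence PRS(X_Σ) =
{ (2;()),  (2;(1)) ×4,  (2;(1,1)),  (2;(1,1,1)),  (2;(1,2)),  (3;()),  (3;(1)),  (4;(1)) }


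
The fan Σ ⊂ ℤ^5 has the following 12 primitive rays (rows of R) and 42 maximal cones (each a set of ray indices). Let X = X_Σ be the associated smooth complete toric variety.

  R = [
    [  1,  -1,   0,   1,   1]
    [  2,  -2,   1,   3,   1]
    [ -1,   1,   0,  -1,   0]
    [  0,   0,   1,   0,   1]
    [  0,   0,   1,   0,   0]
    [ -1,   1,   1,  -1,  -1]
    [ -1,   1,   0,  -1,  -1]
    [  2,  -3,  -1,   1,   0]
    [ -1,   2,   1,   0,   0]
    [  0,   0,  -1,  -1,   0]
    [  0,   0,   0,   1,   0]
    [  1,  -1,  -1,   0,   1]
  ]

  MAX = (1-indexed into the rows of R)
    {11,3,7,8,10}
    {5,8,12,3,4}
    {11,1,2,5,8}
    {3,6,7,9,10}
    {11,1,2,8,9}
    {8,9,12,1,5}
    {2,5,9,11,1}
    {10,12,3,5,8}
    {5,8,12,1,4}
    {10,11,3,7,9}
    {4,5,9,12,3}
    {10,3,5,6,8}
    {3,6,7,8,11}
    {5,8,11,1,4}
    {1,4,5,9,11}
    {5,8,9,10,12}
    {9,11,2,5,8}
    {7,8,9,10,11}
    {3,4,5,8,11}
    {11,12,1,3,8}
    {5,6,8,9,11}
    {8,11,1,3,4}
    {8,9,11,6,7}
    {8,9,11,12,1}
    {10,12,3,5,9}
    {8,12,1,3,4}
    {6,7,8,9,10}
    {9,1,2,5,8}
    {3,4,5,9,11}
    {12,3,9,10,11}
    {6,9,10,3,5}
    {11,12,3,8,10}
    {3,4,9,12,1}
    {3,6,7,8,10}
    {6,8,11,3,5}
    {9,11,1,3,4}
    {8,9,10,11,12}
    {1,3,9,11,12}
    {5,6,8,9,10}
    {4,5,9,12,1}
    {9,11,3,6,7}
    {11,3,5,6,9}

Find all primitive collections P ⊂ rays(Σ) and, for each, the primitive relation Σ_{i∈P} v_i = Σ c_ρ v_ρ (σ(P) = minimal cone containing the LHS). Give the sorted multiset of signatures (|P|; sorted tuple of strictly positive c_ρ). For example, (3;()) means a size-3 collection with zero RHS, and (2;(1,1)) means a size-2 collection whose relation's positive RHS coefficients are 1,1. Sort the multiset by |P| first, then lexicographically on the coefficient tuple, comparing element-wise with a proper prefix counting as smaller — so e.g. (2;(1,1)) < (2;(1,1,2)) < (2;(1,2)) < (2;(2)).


Minimal non-faces — 23 found among 12 rays, 42 max cones:

  P = {1,7}:  v_{1} + v_{7} = 0 — sig = (2;())
  P = {1,6}:  v_{1} + v_{6} = v_{5} — sig = (2;(1))
  P = {1,10}:  v_{1} + v_{10} = v_{12} — sig = (2;(1))
  P = {5,7}:  v_{5} + v_{7} = v_{6} — sig = (2;(1))
  P = {7,12}:  v_{7} + v_{12} = v_{10} — sig = (2;(1))
  P = {4,7}:  v_{4} + v_{7} = v_{3} + v_{5} — sig = (2;(1,1))
  P = {6,12}:  v_{6} + v_{12} = v_{5} + v_{10} — sig = (2;(1,1))
  P = {2,3}:  v_{2} + v_{3} = v_{1} + v_{5} + v_{11} — sig = (2;(1,1,1))
  P = {2,10}:  v_{2} + v_{10} = v_{1} + v_{8} + v_{9} — sig = (2;(1,1,1))
  P = {4,10}:  v_{4} + v_{10} = v_{3} + v_{5} + v_{12} — sig = (2;(1,1,1))
  P = {2,7}:  v_{2} + v_{7} = v_{5} + v_{8} + v_{9} + v_{11} — sig = (2;(1,1,1,1))
  P = {2,6}:  v_{2} + v_{6} = 2·v_{5} + v_{8} + v_{9} + v_{11} — sig = (2;(1,1,1,2))
  P = {2,12}:  v_{2} + v_{12} = 2·v_{1} + v_{8} + v_{9} — sig = (2;(1,1,2))
  P = {4,6}:  v_{4} + v_{6} = v_{3} + 2·v_{5} — sig = (2;(1,2))
  P = {2,4}:  v_{2} + v_{4} = 2·v_{1} + 2·v_{5} + v_{11} — sig = (2;(1,2,2))
  P = {3,8,9}:  v_{3} + v_{8} + v_{9} = 0 — sig = (3;())
  P = {5,10,11}:  v_{5} + v_{10} + v_{11} = 0 — sig = (3;())
  P = {1,3,5}:  v_{1} + v_{3} + v_{5} = v_{4} — sig = (3;(1))
  P = {5,11,12}:  v_{5} + v_{11} + v_{12} = v_{1} — sig = (3;(1))
  P = {6,10,11}:  v_{6} + v_{10} + v_{11} = v_{7} — sig = (3;(1))
  P = {4,8,9}:  v_{4} + v_{8} + v_{9} = v_{1} + v_{5} — sig = (3;(1,1))
  P = {4,11,12}:  v_{4} + v_{11} + v_{12} = 2·v_{1} + v_{3} — sig = (3;(1,2))
  P = {1,5,8,9,11}:  v_{1} + v_{5} + v_{8} + v_{9} + v_{11} = v_{2} — sig = (5;(1))

Hence PRS(X_Σ) =
{ (2;()),  (2;(1)) ×4,  (2;(1,1)) ×2,  (2;(1,1,1)) ×3,  (2;(1,1,1,1)),  (2;(1,1,1,2)),  (2;(1,1,2)),  (2;(1,2)),  (2;(1,2,2)),  (3;()) ×2,  (3;(1)) ×3,  (3;(1,1)),  (3;(1,2)),  (5;(1)) }


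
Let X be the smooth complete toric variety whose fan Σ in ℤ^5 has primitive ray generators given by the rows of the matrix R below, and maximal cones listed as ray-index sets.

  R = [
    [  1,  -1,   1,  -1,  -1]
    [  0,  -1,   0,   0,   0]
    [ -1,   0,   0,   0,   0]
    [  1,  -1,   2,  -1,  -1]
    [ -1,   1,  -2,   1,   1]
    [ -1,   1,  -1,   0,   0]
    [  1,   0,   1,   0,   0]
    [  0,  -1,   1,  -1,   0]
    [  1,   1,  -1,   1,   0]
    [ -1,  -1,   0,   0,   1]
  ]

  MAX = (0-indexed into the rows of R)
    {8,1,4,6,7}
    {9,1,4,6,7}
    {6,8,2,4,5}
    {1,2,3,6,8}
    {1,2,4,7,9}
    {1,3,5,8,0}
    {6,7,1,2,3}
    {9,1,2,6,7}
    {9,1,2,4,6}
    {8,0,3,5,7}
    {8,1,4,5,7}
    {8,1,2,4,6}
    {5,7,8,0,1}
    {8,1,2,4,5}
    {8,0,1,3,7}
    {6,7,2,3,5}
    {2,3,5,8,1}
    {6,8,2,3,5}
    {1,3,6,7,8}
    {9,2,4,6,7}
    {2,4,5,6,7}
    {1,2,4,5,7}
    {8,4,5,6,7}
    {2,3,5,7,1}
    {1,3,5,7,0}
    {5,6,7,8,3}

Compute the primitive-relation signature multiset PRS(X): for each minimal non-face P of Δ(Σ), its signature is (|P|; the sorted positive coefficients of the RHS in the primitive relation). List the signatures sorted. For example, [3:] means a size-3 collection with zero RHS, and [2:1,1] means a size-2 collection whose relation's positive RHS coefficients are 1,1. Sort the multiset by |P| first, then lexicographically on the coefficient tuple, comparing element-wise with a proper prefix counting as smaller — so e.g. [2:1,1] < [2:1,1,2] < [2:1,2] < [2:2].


Δ(Σ) — 10 vertices, 12 min non-faces:

  {3,4}:  v_{3} + v_{4} = 0 — sig = [2:]
  {0,9}:  v_{0} + v_{9} = v_{1} + v_{7} — sig = [2:1,1]
  {0,2}:  v_{0} + v_{2} = v_{1} + v_{3} + v_{5} — sig = [2:1,1,1]
  {0,6}:  v_{0} + v_{6} = v_{3} + v_{7} + v_{8} — sig = [2:1,1,1]
  {5,9}:  v_{5} + v_{9} = v_{2} + v_{4} + v_{7} — sig = [2:1,1,1]
  {8,9}:  v_{8} + v_{9} = v_{1} + v_{4} + v_{6} — sig = [2:1,1,1]
  {0,4}:  v_{0} + v_{4} = v_{1} + v_{5} + v_{7} + v_{8} — sig = [2:1,1,1,1]
  {3,9}:  v_{3} + v_{9} = v_{1} + v_{2} + v_{6} + v_{7} — sig = [2:1,1,1,1]
  {1,5,6}:  v_{1} + v_{5} + v_{6} = 0 — sig = [3:]
  {2,7,8}:  v_{2} + v_{7} + v_{8} = 0 — sig = [3:]
  {1,2,4,6,7}:  v_{1} + v_{2} + v_{4} + v_{6} + v_{7} = v_{9} — sig = [5:1]
  {1,3,5,7,8}:  v_{1} + v_{3} + v_{5} + v_{7} + v_{8} = v_{0} — sig = [5:1]

Signatures (|P|; sorted positive RHS coefficients), sorted:
{ [2:],  [2:1,1],  [2:1,1,1] ×4,  [2:1,1,1,1] ×2,  [3:] ×2,  [5:1] ×2 }


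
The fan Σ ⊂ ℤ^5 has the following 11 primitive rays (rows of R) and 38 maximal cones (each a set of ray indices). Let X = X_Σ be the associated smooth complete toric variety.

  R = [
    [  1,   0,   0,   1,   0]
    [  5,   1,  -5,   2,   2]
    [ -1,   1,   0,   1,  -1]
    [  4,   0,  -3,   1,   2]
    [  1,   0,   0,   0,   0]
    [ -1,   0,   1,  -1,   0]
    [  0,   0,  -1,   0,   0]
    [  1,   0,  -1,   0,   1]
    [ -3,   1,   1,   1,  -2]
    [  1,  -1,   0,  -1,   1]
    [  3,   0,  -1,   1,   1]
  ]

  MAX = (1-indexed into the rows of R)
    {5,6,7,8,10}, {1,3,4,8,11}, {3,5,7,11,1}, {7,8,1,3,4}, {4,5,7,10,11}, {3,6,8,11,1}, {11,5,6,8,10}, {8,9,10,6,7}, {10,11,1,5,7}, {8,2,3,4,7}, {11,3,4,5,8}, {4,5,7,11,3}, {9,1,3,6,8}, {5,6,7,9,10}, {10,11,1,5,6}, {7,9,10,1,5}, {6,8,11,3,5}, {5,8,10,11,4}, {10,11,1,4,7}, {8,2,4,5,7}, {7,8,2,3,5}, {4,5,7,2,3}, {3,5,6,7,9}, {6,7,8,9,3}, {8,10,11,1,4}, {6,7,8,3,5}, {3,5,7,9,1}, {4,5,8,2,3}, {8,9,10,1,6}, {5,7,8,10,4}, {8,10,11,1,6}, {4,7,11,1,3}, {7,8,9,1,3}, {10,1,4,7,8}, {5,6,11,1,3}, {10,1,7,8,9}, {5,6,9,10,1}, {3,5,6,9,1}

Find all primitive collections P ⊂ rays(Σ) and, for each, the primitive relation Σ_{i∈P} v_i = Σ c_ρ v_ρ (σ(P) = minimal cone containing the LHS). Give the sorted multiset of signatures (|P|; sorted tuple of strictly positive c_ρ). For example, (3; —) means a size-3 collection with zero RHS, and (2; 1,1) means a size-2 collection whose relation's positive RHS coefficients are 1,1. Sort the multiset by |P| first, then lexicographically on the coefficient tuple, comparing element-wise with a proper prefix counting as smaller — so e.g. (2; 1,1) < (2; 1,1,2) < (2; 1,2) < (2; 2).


16 collections generate NE(X_Σ); each relation:

  {3,10}:  v_{3} + v_{10} = 0  ⟹  sig = (2; —)
  {9,11}:  v_{9} + v_{11} = v_{1} + v_{3}  ⟹  sig = (2; 1,1)
  {1,2}:  v_{1} + v_{2} = v_{3} + v_{4} + v_{7} + v_{11}  ⟹  sig = (2; 1,1,1,1)
  {2,10}:  v_{2} + v_{10} = v_{4} + v_{5} + v_{7} + v_{8}  ⟹  sig = (2; 1,1,1,1)
  {4,9}:  v_{4} + v_{9} = v_{1} + v_{3} + v_{7} + v_{8}  ⟹  sig = (2; 1,1,1,1)
  {2,9}:  v_{2} + v_{9} = 2·v_{3} + v_{4} + v_{7}  ⟹  sig = (2; 1,1,2)
  {2,11}:  v_{2} + v_{11} = v_{3} + 2·v_{4} + v_{5}  ⟹  sig = (2; 1,1,2)
  {2,6}:  v_{2} + v_{6} = v_{3} + 2·v_{5} + v_{7} + 3·v_{8}  ⟹  sig = (2; 1,1,2,3)
  {4,6}:  v_{4} + v_{6} = v_{5} + 2·v_{8}  ⟹  sig = (2; 1,2)
  {1,6,7}:  v_{1} + v_{6} + v_{7} = 0  ⟹  sig = (3; —)
  {1,5,8}:  v_{1} + v_{5} + v_{8} = v_{11}  ⟹  sig = (3; 1)
  {5,8,9}:  v_{5} + v_{8} + v_{9} = v_{3}  ⟹  sig = (3; 1)
  {7,8,11}:  v_{7} + v_{8} + v_{11} = v_{4}  ⟹  sig = (3; 1)
  {6,7,11}:  v_{6} + v_{7} + v_{11} = v_{5} + v_{8}  ⟹  sig = (3; 1,1)
  {1,4,5}:  v_{1} + v_{4} + v_{5} = v_{7} + 2·v_{11}  ⟹  sig = (3; 1,2)
  {3,4,5,7,8}:  v_{3} + v_{4} + v_{5} + v_{7} + v_{8} = v_{2}  ⟹  sig = (5; 1)

Hence PRS(X_Σ) =
    |P|=2: 9 collections, coeffs (), (1,1), (1,1,1,1), (1,1,1,1), (1,1,1,1), (1,1,2), (1,1,2), (1,1,2,3), (1,2)
    |P|=3: 6 collections, coeffs (), (1), (1), (1), (1,1), (1,2)
    |P|=5: 1 collection, coeffs (1)


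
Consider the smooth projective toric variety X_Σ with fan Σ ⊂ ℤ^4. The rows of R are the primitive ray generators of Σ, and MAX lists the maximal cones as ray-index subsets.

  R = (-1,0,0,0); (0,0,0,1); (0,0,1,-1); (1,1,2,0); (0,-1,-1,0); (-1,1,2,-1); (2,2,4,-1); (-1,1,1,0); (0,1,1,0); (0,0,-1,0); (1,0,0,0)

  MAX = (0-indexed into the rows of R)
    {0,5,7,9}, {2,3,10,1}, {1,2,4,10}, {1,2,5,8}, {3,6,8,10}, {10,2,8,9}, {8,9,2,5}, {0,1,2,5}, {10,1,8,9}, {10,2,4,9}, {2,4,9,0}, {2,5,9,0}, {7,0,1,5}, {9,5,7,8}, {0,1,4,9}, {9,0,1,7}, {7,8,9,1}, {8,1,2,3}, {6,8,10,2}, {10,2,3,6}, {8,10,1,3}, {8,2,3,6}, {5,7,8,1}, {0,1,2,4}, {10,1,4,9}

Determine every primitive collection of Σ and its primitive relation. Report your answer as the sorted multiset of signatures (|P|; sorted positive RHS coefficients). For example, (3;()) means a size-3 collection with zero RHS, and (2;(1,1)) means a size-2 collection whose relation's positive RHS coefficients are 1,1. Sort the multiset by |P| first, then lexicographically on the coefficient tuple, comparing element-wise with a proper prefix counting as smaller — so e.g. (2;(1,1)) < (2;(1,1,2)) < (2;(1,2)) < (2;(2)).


23 collections generate NE(X_Σ); each relation:

  P = {0,10}:  v_{0} + v_{10} = 0 — sig = (2;())
  P = {4,8}:  v_{4} + v_{8} = 0 — sig = (2;())
  P = {0,8}:  v_{0} + v_{8} = v_{7} — sig = (2;(1))
  P = {2,7}:  v_{2} + v_{7} = v_{5} — sig = (2;(1))
  P = {4,7}:  v_{4} + v_{7} = v_{0} — sig = (2;(1))
  P = {7,10}:  v_{7} + v_{10} = v_{8} — sig = (2;(1))
  P = {3,9}:  v_{3} + v_{9} = v_{8} + v_{10} — sig = (2;(1,1))
  P = {4,5}:  v_{4} + v_{5} = v_{0} + v_{2} — sig = (2;(1,1))
  P = {5,10}:  v_{5} + v_{10} = v_{2} + v_{8} — sig = (2;(1,1))
  P = {0,3}:  v_{0} + v_{3} = v_{1} + v_{2} + v_{8} — sig = (2;(1,1,1))
  P = {0,6}:  v_{0} + v_{6} = v_{2} + v_{3} + v_{8} — sig = (2;(1,1,1))
  P = {3,4}:  v_{3} + v_{4} = v_{1} + v_{2} + v_{10} — sig = (2;(1,1,1))
  P = {4,6}:  v_{4} + v_{6} = v_{2} + v_{3} + v_{10} — sig = (2;(1,1,1))
  P = {3,7}:  v_{3} + v_{7} = v_{1} + v_{2} + 2·v_{8} — sig = (2;(1,1,2))
  P = {6,7}:  v_{6} + v_{7} = v_{2} + v_{3} + 2·v_{8} — sig = (2;(1,1,2))
  P = {3,5}:  v_{3} + v_{5} = v_{1} + 2·v_{2} + 2·v_{8} — sig = (2;(1,2,2))
  P = {5,6}:  v_{5} + v_{6} = 2·v_{2} + v_{3} + 2·v_{8} — sig = (2;(1,2,2))
  P = {6,9}:  v_{6} + v_{9} = v_{2} + 2·v_{8} + 2·v_{10} — sig = (2;(1,2,2))
  P = {1,6}:  v_{1} + v_{6} = 2·v_{3} — sig = (2;(2))
  P = {1,2,9}:  v_{1} + v_{2} + v_{9} = 0 — sig = (3;())
  P = {1,5,9}:  v_{1} + v_{5} + v_{9} = v_{7} — sig = (3;(1))
  P = {1,2,8,10}:  v_{1} + v_{2} + v_{8} + v_{10} = v_{3} — sig = (4;(1))
  P = {2,3,8,10}:  v_{2} + v_{3} + v_{8} + v_{10} = v_{6} — sig = (4;(1))

Hence PRS(X_Σ) =
[(2;()), (2;()), (2;(1)), (2;(1)), (2;(1)), (2;(1)), (2;(1,1)), (2;(1,1)), (2;(1,1)), (2;(1,1,1)), (2;(1,1,1)), (2;(1,1,1)), (2;(1,1,1)), (2;(1,1,2)), (2;(1,1,2)), (2;(1,2,2)), (2;(1,2,2)), (2;(1,2,2)), (2;(2)), (3;()), (3;(1)), (4;(1)), (4;(1))]


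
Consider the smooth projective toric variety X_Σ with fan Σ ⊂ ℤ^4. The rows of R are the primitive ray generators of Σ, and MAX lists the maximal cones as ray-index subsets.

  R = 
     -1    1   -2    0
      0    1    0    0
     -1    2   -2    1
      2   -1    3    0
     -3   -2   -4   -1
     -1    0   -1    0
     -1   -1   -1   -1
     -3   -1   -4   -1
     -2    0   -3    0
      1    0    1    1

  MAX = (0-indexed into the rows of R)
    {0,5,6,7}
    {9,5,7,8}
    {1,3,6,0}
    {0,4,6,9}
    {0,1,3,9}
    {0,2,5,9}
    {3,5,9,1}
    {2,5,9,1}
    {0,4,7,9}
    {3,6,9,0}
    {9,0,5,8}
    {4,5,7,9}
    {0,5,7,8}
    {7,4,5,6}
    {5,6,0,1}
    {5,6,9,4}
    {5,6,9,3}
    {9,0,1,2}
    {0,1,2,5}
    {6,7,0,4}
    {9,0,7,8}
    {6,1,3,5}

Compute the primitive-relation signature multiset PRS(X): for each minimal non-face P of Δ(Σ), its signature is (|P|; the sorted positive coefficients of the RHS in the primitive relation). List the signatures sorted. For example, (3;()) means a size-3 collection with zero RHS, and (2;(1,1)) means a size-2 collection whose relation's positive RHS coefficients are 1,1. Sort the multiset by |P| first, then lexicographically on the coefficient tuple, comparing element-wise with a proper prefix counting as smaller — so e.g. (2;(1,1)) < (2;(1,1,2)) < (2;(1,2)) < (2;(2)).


Minimal non-faces — 20 found among 10 rays, 22 max cones:

  {1,4}:  v_{1} + v_{4} = v_{7}  ⟹  sig = (2;(1))
  {6,8}:  v_{6} + v_{8} = v_{7}  ⟹  sig = (2;(1))
  {1,8}:  v_{1} + v_{8} = v_{0} + v_{5}  ⟹  sig = (2;(1,1))
  {2,3}:  v_{2} + v_{3} = v_{1} + v_{9}  ⟹  sig = (2;(1,1))
  {2,6}:  v_{2} + v_{6} = v_{0} + v_{5}  ⟹  sig = (2;(1,1))
  {3,8}:  v_{3} + v_{8} = v_{6} + v_{9}  ⟹  sig = (2;(1,1))
  {1,7}:  v_{1} + v_{7} = v_{0} + v_{5} + v_{6}  ⟹  sig = (2;(1,1,1))
  {2,7}:  v_{2} + v_{7} = v_{0} + v_{5} + v_{8}  ⟹  sig = (2;(1,1,1))
  {3,7}:  v_{3} + v_{7} = 2·v_{6} + v_{9}  ⟹  sig = (2;(1,2))
  {4,8}:  v_{4} + v_{8} = 2·v_{7} + v_{9}  ⟹  sig = (2;(1,2))
  {2,8}:  v_{2} + v_{8} = 2·v_{0} + 2·v_{5} + v_{9}  ⟹  sig = (2;(1,2,2))
  {2,4}:  v_{2} + v_{4} = 2·v_{8}  ⟹  sig = (2;(2))
  {3,4}:  v_{3} + v_{4} = 3·v_{6} + 2·v_{9}  ⟹  sig = (2;(2,3))
  {0,3,5}:  v_{0} + v_{3} + v_{5} = 0  ⟹  sig = (3;())
  {1,6,9}:  v_{1} + v_{6} + v_{9} = 0  ⟹  sig = (3;())
  {6,7,9}:  v_{6} + v_{7} + v_{9} = v_{4}  ⟹  sig = (3;(1))
  {0,4,5}:  v_{0} + v_{4} + v_{5} = v_{7} + v_{8}  ⟹  sig = (3;(1,1))
  {0,1,5,9}:  v_{0} + v_{1} + v_{5} + v_{9} = v_{2}  ⟹  sig = (4;(1))
  {0,5,6,9}:  v_{0} + v_{5} + v_{6} + v_{9} = v_{8}  ⟹  sig = (4;(1))
  {0,5,7,9}:  v_{0} + v_{5} + v_{7} + v_{9} = 2·v_{8}  ⟹  sig = (4;(2))

so the primitive-relation signature multiset is
{ (2;(1)) ×2,  (2;(1,1)) ×4,  (2;(1,1,1)) ×2,  (2;(1,2)) ×2,  (2;(1,2,2)),  (2;(2)),  (2;(2,3)),  (3;()) ×2,  (3;(1)),  (3;(1,1)),  (4;(1)) ×2,  (4;(2)) }


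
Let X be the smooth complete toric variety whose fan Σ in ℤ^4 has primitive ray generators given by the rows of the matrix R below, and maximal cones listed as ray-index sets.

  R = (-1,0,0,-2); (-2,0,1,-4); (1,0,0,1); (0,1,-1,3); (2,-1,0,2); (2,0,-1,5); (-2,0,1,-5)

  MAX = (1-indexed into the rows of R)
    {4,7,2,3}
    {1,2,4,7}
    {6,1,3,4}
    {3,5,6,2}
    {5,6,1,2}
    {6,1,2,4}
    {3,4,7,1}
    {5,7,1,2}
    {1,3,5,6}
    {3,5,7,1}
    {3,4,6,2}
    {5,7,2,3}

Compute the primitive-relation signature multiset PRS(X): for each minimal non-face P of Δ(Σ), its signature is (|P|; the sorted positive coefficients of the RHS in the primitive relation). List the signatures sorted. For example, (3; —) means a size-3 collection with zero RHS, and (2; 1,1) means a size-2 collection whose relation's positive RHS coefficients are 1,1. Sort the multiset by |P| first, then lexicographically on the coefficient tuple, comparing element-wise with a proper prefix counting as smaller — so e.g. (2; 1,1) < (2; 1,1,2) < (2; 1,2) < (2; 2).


Minimal non-faces — 3 found among 7 rays, 12 max cones:

  • {6,7}:  v_{6} + v_{7} = 0 — sig = (2; —)
  • {4,5}:  v_{4} + v_{5} = v_{6} — sig = (2; 1)
  • {1,2,3}:  v_{1} + v_{2} + v_{3} = v_{7} — sig = (3; 1)

so the primitive-relation signature multiset is
[(2; —), (2; 1), (3; 1)]


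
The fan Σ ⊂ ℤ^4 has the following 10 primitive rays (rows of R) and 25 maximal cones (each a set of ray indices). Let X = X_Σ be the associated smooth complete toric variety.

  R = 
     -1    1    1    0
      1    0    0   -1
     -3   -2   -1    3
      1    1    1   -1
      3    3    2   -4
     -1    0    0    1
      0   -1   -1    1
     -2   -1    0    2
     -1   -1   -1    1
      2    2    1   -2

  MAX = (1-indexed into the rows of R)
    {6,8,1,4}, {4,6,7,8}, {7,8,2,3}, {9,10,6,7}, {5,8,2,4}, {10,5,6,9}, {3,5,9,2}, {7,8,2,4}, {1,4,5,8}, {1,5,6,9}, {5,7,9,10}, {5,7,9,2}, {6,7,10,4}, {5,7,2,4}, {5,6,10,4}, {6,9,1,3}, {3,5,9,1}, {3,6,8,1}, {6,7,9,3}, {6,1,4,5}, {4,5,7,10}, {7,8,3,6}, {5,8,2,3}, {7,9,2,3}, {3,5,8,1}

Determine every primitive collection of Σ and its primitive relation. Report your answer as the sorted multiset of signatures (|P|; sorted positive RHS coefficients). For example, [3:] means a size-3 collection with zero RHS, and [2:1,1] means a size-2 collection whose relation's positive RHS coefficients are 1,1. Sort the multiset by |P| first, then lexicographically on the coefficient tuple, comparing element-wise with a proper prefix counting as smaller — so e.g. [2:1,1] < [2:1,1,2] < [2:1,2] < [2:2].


Primitive collections (15):

  P={2,6}:  v_{2} + v_{6} = 0  so sig = [2:]
  P={4,9}:  v_{4} + v_{9} = 0  so sig = [2:]
  P={1,7}:  v_{1} + v_{7} = v_{6}  so sig = [2:1]
  P={3,4}:  v_{3} + v_{4} = v_{8}  so sig = [2:1]
  P={3,10}:  v_{3} + v_{10} = v_{6}  so sig = [2:1]
  P={8,9}:  v_{8} + v_{9} = v_{3}  so sig = [2:1]
  P={1,2}:  v_{1} + v_{2} = v_{3} + v_{5}  so sig = [2:1,1]
  P={2,10}:  v_{2} + v_{10} = v_{5} + v_{7}  so sig = [2:1,1]
  P={8,10}:  v_{8} + v_{10} = v_{4} + v_{6}  so sig = [2:1,1]
  P={1,10}:  v_{1} + v_{10} = v_{5} + 2·v_{6}  so sig = [2:1,2]
  P={3,5,7}:  v_{3} + v_{5} + v_{7} = 0  so sig = [3:]
  P={3,5,6}:  v_{3} + v_{5} + v_{6} = v_{1}  so sig = [3:1]
  P={5,6,7}:  v_{5} + v_{6} + v_{7} = v_{10}  so sig = [3:1]
  P={5,7,8}:  v_{5} + v_{7} + v_{8} = v_{4}  so sig = [3:1]
  P={5,6,8}:  v_{5} + v_{6} + v_{8} = v_{1} + v_{4}  so sig = [3:1,1]

Sorted signature multiset PRS(X):
    [2:]
    [2:]
    [2:1]
    [2:1]
    [2:1]
    [2:1]
    [2:1,1]
    [2:1,1]
    [2:1,1]
    [2:1,2]
    [3:]
    [3:1]
    [3:1]
    [3:1]
    [3:1,1]


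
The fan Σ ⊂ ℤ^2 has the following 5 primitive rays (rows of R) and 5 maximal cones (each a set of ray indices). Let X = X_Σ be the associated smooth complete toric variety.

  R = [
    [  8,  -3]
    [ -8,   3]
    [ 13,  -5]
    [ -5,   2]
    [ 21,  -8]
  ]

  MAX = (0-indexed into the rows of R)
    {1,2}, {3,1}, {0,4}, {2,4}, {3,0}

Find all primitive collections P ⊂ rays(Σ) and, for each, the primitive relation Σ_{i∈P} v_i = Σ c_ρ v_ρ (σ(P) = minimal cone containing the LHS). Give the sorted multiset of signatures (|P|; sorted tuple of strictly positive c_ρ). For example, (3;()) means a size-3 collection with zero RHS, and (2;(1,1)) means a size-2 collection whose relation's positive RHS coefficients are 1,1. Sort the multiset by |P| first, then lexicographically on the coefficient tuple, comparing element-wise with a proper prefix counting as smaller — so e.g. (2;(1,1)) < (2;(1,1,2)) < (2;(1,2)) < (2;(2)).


The 5 primitive collections of Σ (r=5, n=2):

  P={0,1}:  v_{0} + v_{1} = 0 ; sig = (2;())
  P={0,2}:  v_{0} + v_{2} = v_{4} ; sig = (2;(1))
  P={1,4}:  v_{1} + v_{4} = v_{2} ; sig = (2;(1))
  P={2,3}:  v_{2} + v_{3} = v_{0} ; sig = (2;(1))
  P={3,4}:  v_{3} + v_{4} = 2·v_{0} ; sig = (2;(2))

Sorted signature multiset PRS(X):
[(2;()), (2;(1)), (2;(1)), (2;(1)), (2;(2))]


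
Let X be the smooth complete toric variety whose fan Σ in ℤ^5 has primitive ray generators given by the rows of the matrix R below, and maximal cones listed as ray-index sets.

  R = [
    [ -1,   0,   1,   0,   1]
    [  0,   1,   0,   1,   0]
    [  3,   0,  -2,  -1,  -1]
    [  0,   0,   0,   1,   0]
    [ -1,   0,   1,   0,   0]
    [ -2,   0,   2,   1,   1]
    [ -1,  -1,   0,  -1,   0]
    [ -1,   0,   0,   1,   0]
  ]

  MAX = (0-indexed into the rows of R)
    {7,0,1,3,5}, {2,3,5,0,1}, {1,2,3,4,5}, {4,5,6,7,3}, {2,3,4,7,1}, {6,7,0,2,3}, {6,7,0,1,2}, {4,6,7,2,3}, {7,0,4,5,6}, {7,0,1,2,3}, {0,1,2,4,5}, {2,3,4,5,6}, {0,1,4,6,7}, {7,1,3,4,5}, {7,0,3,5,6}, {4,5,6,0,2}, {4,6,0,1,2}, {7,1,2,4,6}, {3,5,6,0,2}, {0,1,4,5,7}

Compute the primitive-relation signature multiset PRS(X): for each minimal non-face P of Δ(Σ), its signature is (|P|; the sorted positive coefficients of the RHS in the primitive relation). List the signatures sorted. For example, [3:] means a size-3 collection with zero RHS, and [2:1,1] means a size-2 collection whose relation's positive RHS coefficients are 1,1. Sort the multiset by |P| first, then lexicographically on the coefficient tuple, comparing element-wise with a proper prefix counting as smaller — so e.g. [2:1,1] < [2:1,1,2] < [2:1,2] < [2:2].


The 5 primitive collections of Σ (r=8, n=5):

  {0,3,4}:  v_{0} + v_{3} + v_{4} = v_{5}  ⟹  sig = [3:1]
  {1,3,6}:  v_{1} + v_{3} + v_{6} = v_{7}  ⟹  sig = [3:1]
  {2,5,7}:  v_{2} + v_{5} + v_{7} = v_{3}  ⟹  sig = [3:1]
  {1,5,6}:  v_{1} + v_{5} + v_{6} = v_{0} + v_{4} + v_{7}  ⟹  sig = [3:1,1,1]
  {0,2,4,7}:  v_{0} + v_{2} + v_{4} + v_{7} = 0  ⟹  sig = [4:]

Sorted signature multiset PRS(X):
[[3:1], [3:1], [3:1], [3:1,1,1], [4:]]


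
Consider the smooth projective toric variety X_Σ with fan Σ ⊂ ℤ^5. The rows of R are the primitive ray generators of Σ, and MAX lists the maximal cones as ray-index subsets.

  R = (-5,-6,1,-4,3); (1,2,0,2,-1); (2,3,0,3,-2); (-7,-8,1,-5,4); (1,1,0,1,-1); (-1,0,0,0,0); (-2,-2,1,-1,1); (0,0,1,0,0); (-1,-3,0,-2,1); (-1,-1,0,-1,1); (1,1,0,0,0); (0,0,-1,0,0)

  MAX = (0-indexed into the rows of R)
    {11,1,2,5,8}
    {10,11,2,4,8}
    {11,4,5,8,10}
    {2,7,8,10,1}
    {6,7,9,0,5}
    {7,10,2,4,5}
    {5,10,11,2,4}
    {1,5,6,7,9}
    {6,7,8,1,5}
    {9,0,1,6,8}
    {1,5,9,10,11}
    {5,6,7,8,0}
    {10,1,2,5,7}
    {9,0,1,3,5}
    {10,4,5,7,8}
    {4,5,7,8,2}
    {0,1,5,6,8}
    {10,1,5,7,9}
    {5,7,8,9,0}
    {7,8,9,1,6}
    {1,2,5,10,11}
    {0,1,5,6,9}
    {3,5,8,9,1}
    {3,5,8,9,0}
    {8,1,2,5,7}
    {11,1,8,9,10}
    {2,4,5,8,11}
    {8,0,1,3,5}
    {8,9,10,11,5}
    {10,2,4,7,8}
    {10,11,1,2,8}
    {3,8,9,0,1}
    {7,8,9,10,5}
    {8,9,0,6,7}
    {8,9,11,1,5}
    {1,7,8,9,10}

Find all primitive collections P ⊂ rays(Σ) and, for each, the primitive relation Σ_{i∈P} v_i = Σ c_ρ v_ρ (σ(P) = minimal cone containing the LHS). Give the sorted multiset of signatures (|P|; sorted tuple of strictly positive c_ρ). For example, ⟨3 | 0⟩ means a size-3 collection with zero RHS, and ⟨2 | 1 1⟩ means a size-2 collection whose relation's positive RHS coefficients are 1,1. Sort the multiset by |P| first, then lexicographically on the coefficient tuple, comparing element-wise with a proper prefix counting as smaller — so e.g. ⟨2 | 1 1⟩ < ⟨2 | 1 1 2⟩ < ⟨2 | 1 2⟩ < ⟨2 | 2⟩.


Σ has 24 primitive collections:

  {4,9}:  v_{4} + v_{9} = 0  so sig = ⟨2 | 0⟩
  {7,11}:  v_{7} + v_{11} = 0  so sig = ⟨2 | 0⟩
  {1,4}:  v_{1} + v_{4} = v_{2}  so sig = ⟨2 | 1⟩
  {2,9}:  v_{2} + v_{9} = v_{1}  so sig = ⟨2 | 1⟩
  {3,7}:  v_{3} + v_{7} = v_{0} + v_{6}  so sig = ⟨2 | 1 1⟩
  {3,10}:  v_{3} + v_{10} = v_{0} + v_{9}  so sig = ⟨2 | 1 1⟩
  {6,10}:  v_{6} + v_{10} = v_{7} + v_{9}  so sig = ⟨2 | 1 1⟩
  {0,4}:  v_{0} + v_{4} = v_{5} + v_{6} + v_{8}  so sig = ⟨2 | 1 1 1⟩
  {0,2}:  v_{0} + v_{2} = v_{1} + v_{5} + v_{6} + v_{8}  so sig = ⟨2 | 1 1 1 1⟩
  {3,4}:  v_{3} + v_{4} = v_{0} + v_{1} + v_{5} + v_{8}  so sig = ⟨2 | 1 1 1 1⟩
  {4,6}:  v_{4} + v_{6} = v_{1} + v_{5} + v_{7} + v_{8}  so sig = ⟨2 | 1 1 1 1⟩
  {6,11}:  v_{6} + v_{11} = v_{1} + v_{5} + v_{8} + v_{9}  so sig = ⟨2 | 1 1 1 1⟩
  {0,10}:  v_{0} + v_{10} = v_{5} + v_{7} + v_{8} + 2·v_{9}  so sig = ⟨2 | 1 1 1 2⟩
  {2,3}:  v_{2} + v_{3} = v_{0} + 2·v_{1} + v_{5} + v_{8}  so sig = ⟨2 | 1 1 1 2⟩
  {2,6}:  v_{2} + v_{6} = 2·v_{1} + v_{5} + v_{7} + v_{8}  so sig = ⟨2 | 1 1 1 2⟩
  {3,6}:  v_{3} + v_{6} = 2·v_{0} + v_{1}  so sig = ⟨2 | 1 2⟩
  {0,11}:  v_{0} + v_{11} = v_{1} + 2·v_{5} + 2·v_{8} + 2·v_{9}  so sig = ⟨2 | 1 2 2 2⟩
  {3,11}:  v_{3} + v_{11} = 2·v_{1} + 3·v_{5} + 3·v_{8} + 3·v_{9}  so sig = ⟨2 | 2 3 3 3⟩
  {0,1,7}:  v_{0} + v_{1} + v_{7} = 2·v_{6}  so sig = ⟨3 | 2⟩
  {1,5,8,10}:  v_{1} + v_{5} + v_{8} + v_{10} = 0  so sig = ⟨4 | 0⟩
  {2,5,8,10}:  v_{2} + v_{5} + v_{8} + v_{10} = v_{4}  so sig = ⟨4 | 1⟩
  {5,6,8,9}:  v_{5} + v_{6} + v_{8} + v_{9} = v_{0}  so sig = ⟨4 | 1⟩
  {0,1,5,8,9}:  v_{0} + v_{1} + v_{5} + v_{8} + v_{9} = v_{3}  so sig = ⟨5 | 1⟩
  {1,5,7,8,9}:  v_{1} + v_{5} + v_{7} + v_{8} + v_{9} = v_{6}  so sig = ⟨5 | 1⟩

Hence PRS(X_Σ) =
    ⟨2 | 0⟩
    ⟨2 | 0⟩
    ⟨2 | 1⟩
    ⟨2 | 1⟩
    ⟨2 | 1 1⟩
    ⟨2 | 1 1⟩
    ⟨2 | 1 1⟩
    ⟨2 | 1 1 1⟩
    ⟨2 | 1 1 1 1⟩
    ⟨2 | 1 1 1 1⟩
    ⟨2 | 1 1 1 1⟩
    ⟨2 | 1 1 1 1⟩
    ⟨2 | 1 1 1 2⟩
    ⟨2 | 1 1 1 2⟩
    ⟨2 | 1 1 1 2⟩
    ⟨2 | 1 2⟩
    ⟨2 | 1 2 2 2⟩
    ⟨2 | 2 3 3 3⟩
    ⟨3 | 2⟩
    ⟨4 | 0⟩
    ⟨4 | 1⟩
    ⟨4 | 1⟩
    ⟨5 | 1⟩
    ⟨5 | 1⟩


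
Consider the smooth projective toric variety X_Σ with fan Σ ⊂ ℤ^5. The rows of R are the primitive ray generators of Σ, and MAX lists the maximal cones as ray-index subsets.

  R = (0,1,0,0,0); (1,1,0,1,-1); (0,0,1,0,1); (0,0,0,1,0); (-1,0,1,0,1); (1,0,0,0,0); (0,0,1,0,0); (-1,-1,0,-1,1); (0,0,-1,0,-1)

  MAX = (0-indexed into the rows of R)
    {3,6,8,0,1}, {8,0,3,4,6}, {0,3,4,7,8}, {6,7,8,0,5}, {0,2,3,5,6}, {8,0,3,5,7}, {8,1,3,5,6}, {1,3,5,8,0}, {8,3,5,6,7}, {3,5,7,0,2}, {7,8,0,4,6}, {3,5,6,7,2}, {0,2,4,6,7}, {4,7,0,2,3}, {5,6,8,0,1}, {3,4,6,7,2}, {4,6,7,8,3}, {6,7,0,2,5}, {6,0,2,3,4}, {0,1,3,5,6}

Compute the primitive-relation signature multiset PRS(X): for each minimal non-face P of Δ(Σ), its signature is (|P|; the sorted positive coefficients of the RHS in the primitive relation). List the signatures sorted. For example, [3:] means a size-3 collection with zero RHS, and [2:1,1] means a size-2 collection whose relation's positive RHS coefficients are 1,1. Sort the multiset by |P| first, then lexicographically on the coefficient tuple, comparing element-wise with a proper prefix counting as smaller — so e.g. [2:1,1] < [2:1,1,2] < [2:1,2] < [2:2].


Minimal non-faces — 7 found among 9 rays, 20 max cones:

  • {1,7}:  v_{1} + v_{7} = 0  so sig = [2:]
  • {2,8}:  v_{2} + v_{8} = 0  so sig = [2:]
  • {4,5}:  v_{4} + v_{5} = v_{2}  so sig = [2:1]
  • {1,4}:  v_{1} + v_{4} = v_{0} + v_{3} + v_{6}  so sig = [2:1,1,1]
  • {1,2}:  v_{1} + v_{2} = v_{0} + v_{3} + v_{5} + v_{6}  so sig = [2:1,1,1,1]
  • {0,3,6,7}:  v_{0} + v_{3} + v_{6} + v_{7} = v_{4}  so sig = [4:1]
  • {0,3,5,6,8}:  v_{0} + v_{3} + v_{5} + v_{6} + v_{8} = v_{1}  so sig = [5:1]

Sorted signature multiset PRS(X):
{ [2:] ×2,  [2:1],  [2:1,1,1],  [2:1,1,1,1],  [4:1],  [5:1] }


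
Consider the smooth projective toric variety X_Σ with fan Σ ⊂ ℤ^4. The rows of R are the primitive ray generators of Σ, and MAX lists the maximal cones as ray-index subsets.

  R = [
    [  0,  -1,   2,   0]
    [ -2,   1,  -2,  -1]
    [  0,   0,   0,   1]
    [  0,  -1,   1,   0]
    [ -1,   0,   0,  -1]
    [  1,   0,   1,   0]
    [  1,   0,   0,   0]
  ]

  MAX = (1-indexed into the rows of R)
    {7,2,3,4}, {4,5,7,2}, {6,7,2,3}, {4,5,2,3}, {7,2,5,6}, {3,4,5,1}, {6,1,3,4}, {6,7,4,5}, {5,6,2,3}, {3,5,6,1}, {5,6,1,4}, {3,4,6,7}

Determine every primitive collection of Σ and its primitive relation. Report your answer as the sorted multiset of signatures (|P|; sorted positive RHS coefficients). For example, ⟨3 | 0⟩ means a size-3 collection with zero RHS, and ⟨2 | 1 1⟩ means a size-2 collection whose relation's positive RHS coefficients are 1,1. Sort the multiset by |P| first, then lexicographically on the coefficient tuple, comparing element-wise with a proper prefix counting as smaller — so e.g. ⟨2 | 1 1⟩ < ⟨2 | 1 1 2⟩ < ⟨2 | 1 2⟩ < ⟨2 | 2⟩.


The 5 primitive collections of Σ (r=7, n=4):

  • {1,7}:  v_{1} + v_{7} = v_{4} + v_{6} ; sig = ⟨2 | 1 1⟩
  • {1,2}:  v_{1} + v_{2} = v_{3} + 2·v_{5} ; sig = ⟨2 | 1 2⟩
  • {3,5,7}:  v_{3} + v_{5} + v_{7} = 0 ; sig = ⟨3 | 0⟩
  • {2,4,6}:  v_{2} + v_{4} + v_{6} = v_{5} ; sig = ⟨3 | 1⟩
  • {3,4,5,6}:  v_{3} + v_{4} + v_{5} + v_{6} = v_{1} ; sig = ⟨4 | 1⟩

so the primitive-relation signature multiset is
    |P|=2: 2 collections, coeffs (1,1), (1,2)
    |P|=3: 2 collections, coeffs (), (1)
    |P|=4: 1 collection, coeffs (1)


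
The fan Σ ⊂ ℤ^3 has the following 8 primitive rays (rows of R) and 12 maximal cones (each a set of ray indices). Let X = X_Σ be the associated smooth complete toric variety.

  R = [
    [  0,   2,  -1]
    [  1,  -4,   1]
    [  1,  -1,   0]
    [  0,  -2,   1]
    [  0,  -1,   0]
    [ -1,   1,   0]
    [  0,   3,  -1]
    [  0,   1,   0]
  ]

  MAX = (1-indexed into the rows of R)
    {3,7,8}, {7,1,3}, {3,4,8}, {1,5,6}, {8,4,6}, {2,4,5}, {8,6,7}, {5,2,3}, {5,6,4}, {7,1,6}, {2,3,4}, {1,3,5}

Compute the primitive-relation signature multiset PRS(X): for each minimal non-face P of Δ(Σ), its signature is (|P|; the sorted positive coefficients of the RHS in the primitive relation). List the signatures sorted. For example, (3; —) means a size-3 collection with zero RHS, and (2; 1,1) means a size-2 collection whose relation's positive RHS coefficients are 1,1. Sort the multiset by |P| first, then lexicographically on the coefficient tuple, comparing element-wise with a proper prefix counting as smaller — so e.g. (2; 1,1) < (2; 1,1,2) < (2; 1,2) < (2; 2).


Σ has 11 primitive collections:

  {1,4}:  v_{1} + v_{4} = 0  ⇒ sig = (2; —)
  {3,6}:  v_{3} + v_{6} = 0  ⇒ sig = (2; —)
  {5,8}:  v_{5} + v_{8} = 0  ⇒ sig = (2; —)
  {1,8}:  v_{1} + v_{8} = v_{7}  ⇒ sig = (2; 1)
  {2,7}:  v_{2} + v_{7} = v_{3}  ⇒ sig = (2; 1)
  {4,7}:  v_{4} + v_{7} = v_{8}  ⇒ sig = (2; 1)
  {5,7}:  v_{5} + v_{7} = v_{1}  ⇒ sig = (2; 1)
  {1,2}:  v_{1} + v_{2} = v_{3} + v_{5}  ⇒ sig = (2; 1,1)
  {2,6}:  v_{2} + v_{6} = v_{4} + v_{5}  ⇒ sig = (2; 1,1)
  {2,8}:  v_{2} + v_{8} = v_{3} + v_{4}  ⇒ sig = (2; 1,1)
  {3,4,5}:  v_{3} + v_{4} + v_{5} = v_{2}  ⇒ sig = (3; 1)

Sorted signature multiset PRS(X):
    (2; —)
    (2; —)
    (2; —)
    (2; 1)
    (2; 1)
    (2; 1)
    (2; 1)
    (2; 1,1)
    (2; 1,1)
    (2; 1,1)
    (3; 1)


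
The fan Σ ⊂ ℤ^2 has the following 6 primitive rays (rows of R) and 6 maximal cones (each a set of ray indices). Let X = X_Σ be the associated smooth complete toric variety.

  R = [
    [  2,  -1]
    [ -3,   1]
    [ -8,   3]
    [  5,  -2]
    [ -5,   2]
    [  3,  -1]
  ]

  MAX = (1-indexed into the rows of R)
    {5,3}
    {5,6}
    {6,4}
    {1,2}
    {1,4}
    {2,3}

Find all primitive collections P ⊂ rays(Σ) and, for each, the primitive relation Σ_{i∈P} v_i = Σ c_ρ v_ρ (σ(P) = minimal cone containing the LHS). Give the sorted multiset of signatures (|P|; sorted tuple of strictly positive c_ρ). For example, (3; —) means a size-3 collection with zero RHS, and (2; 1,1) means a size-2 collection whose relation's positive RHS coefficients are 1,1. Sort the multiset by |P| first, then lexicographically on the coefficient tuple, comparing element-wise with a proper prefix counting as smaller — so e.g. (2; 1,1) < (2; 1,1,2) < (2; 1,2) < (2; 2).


The 9 primitive collections of Σ (r=6, n=2):

  P = {2,6}:  v_{2} + v_{6} = 0  →  sig = (2; —)
  P = {4,5}:  v_{4} + v_{5} = 0  →  sig = (2; —)
  P = {1,5}:  v_{1} + v_{5} = v_{2}  →  sig = (2; 1)
  P = {1,6}:  v_{1} + v_{6} = v_{4}  →  sig = (2; 1)
  P = {2,4}:  v_{2} + v_{4} = v_{1}  →  sig = (2; 1)
  P = {2,5}:  v_{2} + v_{5} = v_{3}  →  sig = (2; 1)
  P = {3,4}:  v_{3} + v_{4} = v_{2}  →  sig = (2; 1)
  P = {3,6}:  v_{3} + v_{6} = v_{5}  →  sig = (2; 1)
  P = {1,3}:  v_{1} + v_{3} = 2·v_{2}  →  sig = (2; 2)

Signatures (|P|; sorted positive RHS coefficients), sorted:
    (2; —)
    (2; —)
    (2; 1)
    (2; 1)
    (2; 1)
    (2; 1)
    (2; 1)
    (2; 1)
    (2; 2)


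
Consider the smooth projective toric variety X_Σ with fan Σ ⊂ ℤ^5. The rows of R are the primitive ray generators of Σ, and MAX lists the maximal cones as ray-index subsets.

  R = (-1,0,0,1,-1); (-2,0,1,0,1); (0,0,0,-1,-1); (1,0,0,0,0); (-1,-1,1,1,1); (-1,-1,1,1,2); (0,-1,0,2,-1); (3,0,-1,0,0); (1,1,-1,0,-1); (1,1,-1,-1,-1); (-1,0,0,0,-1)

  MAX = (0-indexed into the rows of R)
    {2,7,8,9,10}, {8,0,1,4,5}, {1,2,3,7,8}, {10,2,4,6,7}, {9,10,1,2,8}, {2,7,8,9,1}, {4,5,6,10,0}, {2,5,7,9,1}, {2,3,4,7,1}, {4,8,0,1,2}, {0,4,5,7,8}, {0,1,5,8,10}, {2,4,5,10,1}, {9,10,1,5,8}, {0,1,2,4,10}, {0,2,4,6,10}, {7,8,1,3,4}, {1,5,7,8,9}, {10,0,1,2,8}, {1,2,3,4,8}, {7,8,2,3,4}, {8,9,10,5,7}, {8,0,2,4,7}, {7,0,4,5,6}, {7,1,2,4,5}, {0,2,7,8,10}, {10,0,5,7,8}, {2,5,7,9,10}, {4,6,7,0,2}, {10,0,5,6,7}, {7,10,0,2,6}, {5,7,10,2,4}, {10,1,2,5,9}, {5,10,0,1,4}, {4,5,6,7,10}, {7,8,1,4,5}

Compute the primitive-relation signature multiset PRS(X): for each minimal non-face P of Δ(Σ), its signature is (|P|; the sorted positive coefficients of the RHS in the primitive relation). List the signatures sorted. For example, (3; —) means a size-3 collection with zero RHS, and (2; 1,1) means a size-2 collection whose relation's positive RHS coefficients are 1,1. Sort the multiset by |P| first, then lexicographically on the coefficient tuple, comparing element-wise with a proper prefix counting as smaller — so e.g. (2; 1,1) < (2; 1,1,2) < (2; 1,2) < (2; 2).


|primitive collections| = 18. Relations:

  • {4,9}:  v_{4} + v_{9} = 0  ⇒ sig = (2; —)
  • {0,9}:  v_{0} + v_{9} = v_{8} + v_{10}  ⇒ sig = (2; 1,1)
  • {1,6}:  v_{1} + v_{6} = v_{0} + v_{4}  ⇒ sig = (2; 1,1)
  • {3,5}:  v_{3} + v_{5} = v_{1} + v_{4} + v_{7}  ⇒ sig = (2; 1,1,1)
  • {3,10}:  v_{3} + v_{10} = v_{2} + v_{4} + v_{8}  ⇒ sig = (2; 1,1,1)
  • {6,9}:  v_{6} + v_{9} = v_{0} + v_{7} + v_{10}  ⇒ sig = (2; 1,1,1)
  • {3,9}:  v_{3} + v_{9} = v_{1} + v_{2} + v_{7} + v_{8}  ⇒ sig = (2; 1,1,1,1)
  • {3,6}:  v_{3} + v_{6} = v_{0} + v_{2} + 2·v_{4} + v_{7} + v_{8}  ⇒ sig = (2; 1,1,1,1,2)
  • {6,8}:  v_{6} + v_{8} = 2·v_{0} + v_{7}  ⇒ sig = (2; 1,2)
  • {0,3}:  v_{0} + v_{3} = v_{2} + 2·v_{4} + 2·v_{8}  ⇒ sig = (2; 1,2,2)
  • {1,7,10}:  v_{1} + v_{7} + v_{10} = 0  ⇒ sig = (3; —)
  • {2,5,8}:  v_{2} + v_{5} + v_{8} = 0  ⇒ sig = (3; —)
  • {4,8,10}:  v_{4} + v_{8} + v_{10} = v_{0}  ⇒ sig = (3; 1)
  • {0,1,7}:  v_{0} + v_{1} + v_{7} = v_{4} + v_{8}  ⇒ sig = (3; 1,1)
  • {0,2,5}:  v_{0} + v_{2} + v_{5} = v_{4} + v_{10}  ⇒ sig = (3; 1,1)
  • {2,5,6}:  v_{2} + v_{5} + v_{6} = 2·v_{4} + v_{7} + 2·v_{10}  ⇒ sig = (3; 1,2,2)
  • {0,4,7,10}:  v_{0} + v_{4} + v_{7} + v_{10} = v_{6}  ⇒ sig = (4; 1)
  • {1,2,4,7,8}:  v_{1} + v_{2} + v_{4} + v_{7} + v_{8} = v_{3}  ⇒ sig = (5; 1)

Sorted signature multiset PRS(X):
    (2; —)
    (2; 1,1)
    (2; 1,1)
    (2; 1,1,1)
    (2; 1,1,1)
    (2; 1,1,1)
    (2; 1,1,1,1)
    (2; 1,1,1,1,2)
    (2; 1,2)
    (2; 1,2,2)
    (3; —)
    (3; —)
    (3; 1)
    (3; 1,1)
    (3; 1,1)
    (3; 1,2,2)
    (4; 1)
    (5; 1)
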